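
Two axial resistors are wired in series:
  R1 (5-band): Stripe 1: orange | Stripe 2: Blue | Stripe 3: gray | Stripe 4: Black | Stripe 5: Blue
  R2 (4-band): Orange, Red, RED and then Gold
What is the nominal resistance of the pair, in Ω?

R1: orange, blue, grey → 368; black ×1 → 368 Ω.
R2: orange, red → 32; red ×10^2 → 3200 Ω.
Series: 368 + 3200 = 3568 Ω.

3568 Ω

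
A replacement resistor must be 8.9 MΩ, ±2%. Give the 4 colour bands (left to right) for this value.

8900000 Ω = 89 × 10^5.
8 → grey
9 → white
Multiplier 10^5 → green.
±2% tolerance → red.

grey, white, green, red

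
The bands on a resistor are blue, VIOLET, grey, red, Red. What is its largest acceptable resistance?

Blue → 6 (first significant figure)
Violet → 7 (second significant figure)
Grey → 8 (third significant figure)
Red → ×10^2 multiplier
Red → ±2% tolerance
678 × 100 = 67800 Ω
Largest = 67800 × (1 + 2/100) = 69156 Ω.

69156 Ω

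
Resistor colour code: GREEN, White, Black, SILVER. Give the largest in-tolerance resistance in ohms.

Green → 5 (first significant figure)
White → 9 (second significant figure)
Black → ×1 multiplier
Silver → ±10% tolerance
59 × 1 = 59 Ω
Largest = 59 × (1 + 10/100) = 64.9 Ω.

64.9 Ω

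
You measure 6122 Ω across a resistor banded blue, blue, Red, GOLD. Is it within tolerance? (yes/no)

no

Blue → 6 (first significant figure)
Blue → 6 (second significant figure)
Red → ×10^2 multiplier
Gold → ±5% tolerance
66 × 100 = 6600 Ω
Allowed range: 6270 Ω to 6930 Ω.
6122 Ω lies outside that range.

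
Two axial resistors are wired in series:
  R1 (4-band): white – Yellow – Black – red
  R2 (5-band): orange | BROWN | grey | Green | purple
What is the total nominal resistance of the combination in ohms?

R1: white, yellow → 94; black ×1 → 94 Ω.
R2: orange, brown, grey → 318; green ×10^5 → 31800000 Ω.
Series: 94 + 31800000 = 31800094 Ω.

31800094 Ω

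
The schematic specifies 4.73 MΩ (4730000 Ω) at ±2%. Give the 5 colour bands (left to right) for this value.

4730000 Ω = 473 × 10^4.
4 → yellow
7 → violet
3 → orange
Multiplier 10^4 → yellow.
±2% tolerance → red.

yellow, violet, orange, yellow, red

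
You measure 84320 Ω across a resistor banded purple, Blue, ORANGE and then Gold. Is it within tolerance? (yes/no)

Violet → 7 (first significant figure)
Blue → 6 (second significant figure)
Orange → ×10^3 multiplier
Gold → ±5% tolerance
76 × 1000 = 76000 Ω
Allowed range: 72200 Ω to 79800 Ω.
84320 Ω lies outside that range.

no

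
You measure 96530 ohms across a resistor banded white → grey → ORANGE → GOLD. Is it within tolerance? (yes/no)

yes

White → 9 (first significant figure)
Grey → 8 (second significant figure)
Orange → ×10^3 multiplier
Gold → ±5% tolerance
98 × 1000 = 98000 Ω
Allowed range: 93100 Ω to 102900 Ω.
96530 ohms lies inside that range.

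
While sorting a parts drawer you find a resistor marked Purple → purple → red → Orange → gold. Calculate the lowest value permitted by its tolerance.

Violet → 7 (first significant figure)
Violet → 7 (second significant figure)
Red → 2 (third significant figure)
Orange → ×10^3 multiplier
Gold → ±5% tolerance
772 × 1000 = 772000 Ω
Lowest = 772000 × (1 − 5/100) = 733400 Ω.

733400 Ω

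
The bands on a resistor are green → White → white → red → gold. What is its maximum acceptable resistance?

62895 Ω

Green → 5 (first significant figure)
White → 9 (second significant figure)
White → 9 (third significant figure)
Red → ×10^2 multiplier
Gold → ±5% tolerance
599 × 100 = 59900 Ω
Maximum = 59900 × (1 + 5/100) = 62895 Ω.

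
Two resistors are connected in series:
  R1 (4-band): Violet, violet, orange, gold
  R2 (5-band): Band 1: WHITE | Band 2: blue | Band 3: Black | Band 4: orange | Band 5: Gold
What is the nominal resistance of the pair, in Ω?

R1: violet, violet → 77; orange ×10^3 → 77000 Ω.
R2: white, blue, black → 960; orange ×10^3 → 960000 Ω.
Series: 77000 + 960000 = 1037000 Ω.

1037000 Ω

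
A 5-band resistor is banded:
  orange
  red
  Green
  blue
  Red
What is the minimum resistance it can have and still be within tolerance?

Orange → 3 (first significant figure)
Red → 2 (second significant figure)
Green → 5 (third significant figure)
Blue → ×10^6 multiplier
Red → ±2% tolerance
325 × 1000000 = 325000000 Ω
Minimum = 325000000 × (1 − 2/100) = 318500000 Ω.

318500000 Ω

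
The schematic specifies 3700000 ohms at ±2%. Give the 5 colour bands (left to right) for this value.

3700000 Ω = 370 × 10^4.
3 → orange
7 → violet
0 → black
Multiplier 10^4 → yellow.
±2% tolerance → red.

orange, violet, black, yellow, red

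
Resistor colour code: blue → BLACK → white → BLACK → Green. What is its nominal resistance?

Blue → 6 (first significant figure)
Black → 0 (second significant figure)
White → 9 (third significant figure)
Black → ×1 multiplier
609 × 1 = 609 Ω

609 Ω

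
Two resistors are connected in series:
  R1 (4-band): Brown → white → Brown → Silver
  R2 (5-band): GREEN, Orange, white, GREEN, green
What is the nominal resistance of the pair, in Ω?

53900190 Ω

R1: brown, white → 19; brown ×10 → 190 Ω.
R2: green, orange, white → 539; green ×10^5 → 53900000 Ω.
Series: 190 + 53900000 = 53900190 Ω.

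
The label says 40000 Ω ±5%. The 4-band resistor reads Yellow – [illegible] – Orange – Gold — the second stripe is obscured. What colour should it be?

40000 Ω = 40 × 10^3.
The second band gives digit 0 of the significand, and 0 is black.

black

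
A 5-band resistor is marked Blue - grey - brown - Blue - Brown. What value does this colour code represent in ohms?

681000000 Ω

Blue → 6 (first significant figure)
Grey → 8 (second significant figure)
Brown → 1 (third significant figure)
Blue → ×10^6 multiplier
681 × 1000000 = 681000000 Ω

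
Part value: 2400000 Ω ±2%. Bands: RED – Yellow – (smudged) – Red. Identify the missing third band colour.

green

2400000 Ω = 24 × 10^5.
The third band is the multiplier, 10^5, which is green.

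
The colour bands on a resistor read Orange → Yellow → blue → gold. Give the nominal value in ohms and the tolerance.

34000000 Ω ±5%

Orange → 3 (first significant figure)
Yellow → 4 (second significant figure)
Blue → ×10^6 multiplier
Gold → ±5% tolerance
34 × 1000000 = 34000000 Ω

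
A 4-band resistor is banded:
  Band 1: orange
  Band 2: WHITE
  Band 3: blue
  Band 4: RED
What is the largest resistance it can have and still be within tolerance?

Orange → 3 (first significant figure)
White → 9 (second significant figure)
Blue → ×10^6 multiplier
Red → ±2% tolerance
39 × 1000000 = 39000000 Ω
Largest = 39000000 × (1 + 2/100) = 39780000 Ω.

39780000 Ω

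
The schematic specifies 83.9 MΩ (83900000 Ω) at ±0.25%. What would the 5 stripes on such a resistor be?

grey, orange, white, green, blue

83900000 Ω = 839 × 10^5.
8 → grey
3 → orange
9 → white
Multiplier 10^5 → green.
±0.25% tolerance → blue.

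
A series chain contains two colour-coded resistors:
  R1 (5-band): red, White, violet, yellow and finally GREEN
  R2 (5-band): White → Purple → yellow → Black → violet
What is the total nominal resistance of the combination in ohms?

R1: red, white, violet → 297; yellow ×10^4 → 2970000 Ω.
R2: white, violet, yellow → 974; black ×1 → 974 Ω.
Series: 2970000 + 974 = 2970974 Ω.

2970974 Ω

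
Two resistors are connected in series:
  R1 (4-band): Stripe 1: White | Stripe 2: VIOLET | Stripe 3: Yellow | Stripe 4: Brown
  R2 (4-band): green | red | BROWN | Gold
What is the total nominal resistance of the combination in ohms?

970520 Ω

R1: white, violet → 97; yellow ×10^4 → 970000 Ω.
R2: green, red → 52; brown ×10 → 520 Ω.
Series: 970000 + 520 = 970520 Ω.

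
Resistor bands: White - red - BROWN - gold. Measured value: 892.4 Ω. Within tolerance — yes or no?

yes

White → 9 (first significant figure)
Red → 2 (second significant figure)
Brown → ×10 multiplier
Gold → ±5% tolerance
92 × 10 = 920 Ω
Allowed range: 874 Ω to 966 Ω.
892.4 Ω lies inside that range.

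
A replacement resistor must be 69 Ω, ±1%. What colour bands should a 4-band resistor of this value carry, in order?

blue, white, black, brown

69 Ω = 69 × 10^0.
6 → blue
9 → white
Multiplier 10^0 → black.
±1% tolerance → brown.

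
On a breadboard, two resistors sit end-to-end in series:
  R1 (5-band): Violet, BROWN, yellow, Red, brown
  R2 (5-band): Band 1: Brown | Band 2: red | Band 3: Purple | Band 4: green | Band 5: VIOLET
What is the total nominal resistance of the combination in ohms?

R1: violet, brown, yellow → 714; red ×10^2 → 71400 Ω.
R2: brown, red, violet → 127; green ×10^5 → 12700000 Ω.
Series: 71400 + 12700000 = 12771400 Ω.

12771400 Ω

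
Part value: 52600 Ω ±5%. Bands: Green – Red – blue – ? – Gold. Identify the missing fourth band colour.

red

52600 Ω = 526 × 10^2.
The fourth band is the multiplier, 10^2, which is red.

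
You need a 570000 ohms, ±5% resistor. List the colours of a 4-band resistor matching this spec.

570000 Ω = 57 × 10^4.
5 → green
7 → violet
Multiplier 10^4 → yellow.
±5% tolerance → gold.

green, violet, yellow, gold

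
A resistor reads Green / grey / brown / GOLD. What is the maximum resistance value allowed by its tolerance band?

Green → 5 (first significant figure)
Grey → 8 (second significant figure)
Brown → ×10 multiplier
Gold → ±5% tolerance
58 × 10 = 580 Ω
Maximum = 580 × (1 + 5/100) = 609 Ω.

609 Ω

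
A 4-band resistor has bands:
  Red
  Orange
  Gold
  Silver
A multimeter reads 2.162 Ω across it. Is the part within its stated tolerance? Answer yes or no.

yes

Red → 2 (first significant figure)
Orange → 3 (second significant figure)
Gold → ×0.1 multiplier
Silver → ±10% tolerance
23 × 0.1 = 2.3 Ω
Allowed range: 2.07 Ω to 2.53 Ω.
2.162 Ω lies inside that range.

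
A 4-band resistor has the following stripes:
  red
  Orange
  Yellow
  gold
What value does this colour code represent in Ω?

230000 Ω

Red → 2 (first significant figure)
Orange → 3 (second significant figure)
Yellow → ×10^4 multiplier
23 × 10000 = 230000 Ω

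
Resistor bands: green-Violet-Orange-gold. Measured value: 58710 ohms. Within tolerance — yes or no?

yes

Green → 5 (first significant figure)
Violet → 7 (second significant figure)
Orange → ×10^3 multiplier
Gold → ±5% tolerance
57 × 1000 = 57000 Ω
Allowed range: 54150 Ω to 59850 Ω.
58710 ohms lies inside that range.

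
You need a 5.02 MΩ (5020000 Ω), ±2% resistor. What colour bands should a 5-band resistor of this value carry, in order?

5020000 Ω = 502 × 10^4.
5 → green
0 → black
2 → red
Multiplier 10^4 → yellow.
±2% tolerance → red.

green, black, red, yellow, red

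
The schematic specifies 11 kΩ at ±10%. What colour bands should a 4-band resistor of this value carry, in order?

brown, brown, orange, silver

11000 Ω = 11 × 10^3.
1 → brown
1 → brown
Multiplier 10^3 → orange.
±10% tolerance → silver.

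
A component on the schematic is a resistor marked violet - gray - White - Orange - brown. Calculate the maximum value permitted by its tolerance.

Violet → 7 (first significant figure)
Grey → 8 (second significant figure)
White → 9 (third significant figure)
Orange → ×10^3 multiplier
Brown → ±1% tolerance
789 × 1000 = 789000 Ω
Maximum = 789000 × (1 + 1/100) = 796890 Ω.

796890 Ω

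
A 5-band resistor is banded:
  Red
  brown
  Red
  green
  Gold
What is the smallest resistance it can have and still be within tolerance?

20140000 Ω

Red → 2 (first significant figure)
Brown → 1 (second significant figure)
Red → 2 (third significant figure)
Green → ×10^5 multiplier
Gold → ±5% tolerance
212 × 100000 = 21200000 Ω
Smallest = 21200000 × (1 − 5/100) = 20140000 Ω.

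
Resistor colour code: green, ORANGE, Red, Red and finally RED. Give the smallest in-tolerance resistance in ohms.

52136 Ω

Green → 5 (first significant figure)
Orange → 3 (second significant figure)
Red → 2 (third significant figure)
Red → ×10^2 multiplier
Red → ±2% tolerance
532 × 100 = 53200 Ω
Smallest = 53200 × (1 − 2/100) = 52136 Ω.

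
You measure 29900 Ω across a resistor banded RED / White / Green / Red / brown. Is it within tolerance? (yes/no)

no

Red → 2 (first significant figure)
White → 9 (second significant figure)
Green → 5 (third significant figure)
Red → ×10^2 multiplier
Brown → ±1% tolerance
295 × 100 = 29500 Ω
Allowed range: 29205 Ω to 29795 Ω.
29900 Ω lies outside that range.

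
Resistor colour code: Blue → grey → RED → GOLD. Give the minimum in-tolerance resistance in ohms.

6460 Ω

Blue → 6 (first significant figure)
Grey → 8 (second significant figure)
Red → ×10^2 multiplier
Gold → ±5% tolerance
68 × 100 = 6800 Ω
Minimum = 6800 × (1 − 5/100) = 6460 Ω.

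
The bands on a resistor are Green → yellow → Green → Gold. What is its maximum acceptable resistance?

Green → 5 (first significant figure)
Yellow → 4 (second significant figure)
Green → ×10^5 multiplier
Gold → ±5% tolerance
54 × 100000 = 5400000 Ω
Maximum = 5400000 × (1 + 5/100) = 5670000 Ω.

5670000 Ω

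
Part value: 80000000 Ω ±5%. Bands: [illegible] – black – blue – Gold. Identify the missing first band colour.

grey

80000000 Ω = 80 × 10^6.
The first band gives digit 8 of the significand, and 8 is grey.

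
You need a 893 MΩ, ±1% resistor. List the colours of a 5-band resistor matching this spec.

893000000 Ω = 893 × 10^6.
8 → grey
9 → white
3 → orange
Multiplier 10^6 → blue.
±1% tolerance → brown.

grey, white, orange, blue, brown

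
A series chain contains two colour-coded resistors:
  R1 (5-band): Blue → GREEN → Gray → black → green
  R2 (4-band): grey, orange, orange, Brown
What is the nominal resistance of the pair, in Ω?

R1: blue, green, grey → 658; black ×1 → 658 Ω.
R2: grey, orange → 83; orange ×10^3 → 83000 Ω.
Series: 658 + 83000 = 83658 Ω.

83658 Ω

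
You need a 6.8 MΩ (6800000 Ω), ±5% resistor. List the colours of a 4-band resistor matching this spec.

blue, grey, green, gold

6800000 Ω = 68 × 10^5.
6 → blue
8 → grey
Multiplier 10^5 → green.
±5% tolerance → gold.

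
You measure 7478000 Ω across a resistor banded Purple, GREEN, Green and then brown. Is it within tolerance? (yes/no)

yes

Violet → 7 (first significant figure)
Green → 5 (second significant figure)
Green → ×10^5 multiplier
Brown → ±1% tolerance
75 × 100000 = 7500000 Ω
Allowed range: 7425000 Ω to 7575000 Ω.
7478000 Ω lies inside that range.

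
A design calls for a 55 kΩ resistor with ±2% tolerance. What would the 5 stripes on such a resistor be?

green, green, black, red, red

55000 Ω = 550 × 10^2.
5 → green
5 → green
0 → black
Multiplier 10^2 → red.
±2% tolerance → red.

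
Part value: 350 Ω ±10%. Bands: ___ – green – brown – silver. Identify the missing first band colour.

orange

350 Ω = 35 × 10^1.
The first band gives digit 3 of the significand, and 3 is orange.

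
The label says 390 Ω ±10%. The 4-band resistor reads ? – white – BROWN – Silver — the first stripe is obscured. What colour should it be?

orange

390 Ω = 39 × 10^1.
The first band gives digit 3 of the significand, and 3 is orange.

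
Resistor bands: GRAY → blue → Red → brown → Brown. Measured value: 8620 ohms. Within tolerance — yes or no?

Grey → 8 (first significant figure)
Blue → 6 (second significant figure)
Red → 2 (third significant figure)
Brown → ×10 multiplier
Brown → ±1% tolerance
862 × 10 = 8620 Ω
Allowed range: 8533.8 Ω to 8706.2 Ω.
8620 ohms lies inside that range.

yes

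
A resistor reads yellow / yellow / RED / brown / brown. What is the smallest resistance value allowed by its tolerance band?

Yellow → 4 (first significant figure)
Yellow → 4 (second significant figure)
Red → 2 (third significant figure)
Brown → ×10 multiplier
Brown → ±1% tolerance
442 × 10 = 4420 Ω
Smallest = 4420 × (1 − 1/100) = 4375.8 Ω.

4375.8 Ω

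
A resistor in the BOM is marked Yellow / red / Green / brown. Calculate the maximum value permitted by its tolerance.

4242000 Ω

Yellow → 4 (first significant figure)
Red → 2 (second significant figure)
Green → ×10^5 multiplier
Brown → ±1% tolerance
42 × 100000 = 4200000 Ω
Maximum = 4200000 × (1 + 1/100) = 4242000 Ω.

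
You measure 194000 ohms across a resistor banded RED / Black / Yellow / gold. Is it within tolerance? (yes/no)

yes

Red → 2 (first significant figure)
Black → 0 (second significant figure)
Yellow → ×10^4 multiplier
Gold → ±5% tolerance
20 × 10000 = 200000 Ω
Allowed range: 190000 Ω to 210000 Ω.
194000 ohms lies inside that range.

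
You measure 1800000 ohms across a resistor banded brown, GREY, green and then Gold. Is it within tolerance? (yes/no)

yes

Brown → 1 (first significant figure)
Grey → 8 (second significant figure)
Green → ×10^5 multiplier
Gold → ±5% tolerance
18 × 100000 = 1800000 Ω
Allowed range: 1710000 Ω to 1890000 Ω.
1800000 ohms lies inside that range.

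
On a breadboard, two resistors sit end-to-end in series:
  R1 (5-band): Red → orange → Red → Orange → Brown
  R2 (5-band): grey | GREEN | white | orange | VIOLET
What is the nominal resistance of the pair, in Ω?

1091000 Ω

R1: red, orange, red → 232; orange ×10^3 → 232000 Ω.
R2: grey, green, white → 859; orange ×10^3 → 859000 Ω.
Series: 232000 + 859000 = 1091000 Ω.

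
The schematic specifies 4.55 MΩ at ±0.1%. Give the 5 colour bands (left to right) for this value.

yellow, green, green, yellow, violet

4550000 Ω = 455 × 10^4.
4 → yellow
5 → green
5 → green
Multiplier 10^4 → yellow.
±0.1% tolerance → violet.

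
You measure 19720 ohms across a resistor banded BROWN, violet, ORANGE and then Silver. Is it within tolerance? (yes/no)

no

Brown → 1 (first significant figure)
Violet → 7 (second significant figure)
Orange → ×10^3 multiplier
Silver → ±10% tolerance
17 × 1000 = 17000 Ω
Allowed range: 15300 Ω to 18700 Ω.
19720 ohms lies outside that range.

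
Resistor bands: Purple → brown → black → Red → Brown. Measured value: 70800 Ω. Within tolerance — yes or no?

Violet → 7 (first significant figure)
Brown → 1 (second significant figure)
Black → 0 (third significant figure)
Red → ×10^2 multiplier
Brown → ±1% tolerance
710 × 100 = 71000 Ω
Allowed range: 70290 Ω to 71710 Ω.
70800 Ω lies inside that range.

yes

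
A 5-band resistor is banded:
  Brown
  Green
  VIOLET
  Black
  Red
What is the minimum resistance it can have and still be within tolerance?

153.86 Ω

Brown → 1 (first significant figure)
Green → 5 (second significant figure)
Violet → 7 (third significant figure)
Black → ×1 multiplier
Red → ±2% tolerance
157 × 1 = 157 Ω
Minimum = 157 × (1 − 2/100) = 153.86 Ω.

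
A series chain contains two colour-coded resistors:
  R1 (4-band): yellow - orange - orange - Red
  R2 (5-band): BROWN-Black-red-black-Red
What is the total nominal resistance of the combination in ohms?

43102 Ω

R1: yellow, orange → 43; orange ×10^3 → 43000 Ω.
R2: brown, black, red → 102; black ×1 → 102 Ω.
Series: 43000 + 102 = 43102 Ω.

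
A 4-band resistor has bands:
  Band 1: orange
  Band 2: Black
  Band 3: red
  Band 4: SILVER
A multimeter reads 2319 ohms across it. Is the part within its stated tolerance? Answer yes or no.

no

Orange → 3 (first significant figure)
Black → 0 (second significant figure)
Red → ×10^2 multiplier
Silver → ±10% tolerance
30 × 100 = 3000 Ω
Allowed range: 2700 Ω to 3300 Ω.
2319 ohms lies outside that range.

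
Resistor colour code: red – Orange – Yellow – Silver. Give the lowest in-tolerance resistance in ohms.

207000 Ω

Red → 2 (first significant figure)
Orange → 3 (second significant figure)
Yellow → ×10^4 multiplier
Silver → ±10% tolerance
23 × 10000 = 230000 Ω
Lowest = 230000 × (1 − 10/100) = 207000 Ω.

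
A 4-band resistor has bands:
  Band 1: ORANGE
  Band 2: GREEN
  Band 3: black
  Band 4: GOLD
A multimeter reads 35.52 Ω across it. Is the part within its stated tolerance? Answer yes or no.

yes

Orange → 3 (first significant figure)
Green → 5 (second significant figure)
Black → ×1 multiplier
Gold → ±5% tolerance
35 × 1 = 35 Ω
Allowed range: 33.25 Ω to 36.75 Ω.
35.52 Ω lies inside that range.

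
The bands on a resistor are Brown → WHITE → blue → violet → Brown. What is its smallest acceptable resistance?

Brown → 1 (first significant figure)
White → 9 (second significant figure)
Blue → 6 (third significant figure)
Violet → ×10^7 multiplier
Brown → ±1% tolerance
196 × 10000000 = 1960000000 Ω
Smallest = 1960000000 × (1 − 1/100) = 1940400000 Ω.

1940400000 Ω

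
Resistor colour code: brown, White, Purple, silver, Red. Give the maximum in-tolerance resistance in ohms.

2.0094 Ω

Brown → 1 (first significant figure)
White → 9 (second significant figure)
Violet → 7 (third significant figure)
Silver → ×0.01 multiplier
Red → ±2% tolerance
197 × 0.01 = 1.97 Ω
Maximum = 1.97 × (1 + 2/100) = 2.0094 Ω.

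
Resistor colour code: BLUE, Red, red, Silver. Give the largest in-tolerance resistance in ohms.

Blue → 6 (first significant figure)
Red → 2 (second significant figure)
Red → ×10^2 multiplier
Silver → ±10% tolerance
62 × 100 = 6200 Ω
Largest = 6200 × (1 + 10/100) = 6820 Ω.

6820 Ω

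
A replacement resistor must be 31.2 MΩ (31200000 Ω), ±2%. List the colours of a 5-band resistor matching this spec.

31200000 Ω = 312 × 10^5.
3 → orange
1 → brown
2 → red
Multiplier 10^5 → green.
±2% tolerance → red.

orange, brown, red, green, red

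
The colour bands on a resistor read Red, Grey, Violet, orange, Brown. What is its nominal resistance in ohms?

287000 Ω

Red → 2 (first significant figure)
Grey → 8 (second significant figure)
Violet → 7 (third significant figure)
Orange → ×10^3 multiplier
287 × 1000 = 287000 Ω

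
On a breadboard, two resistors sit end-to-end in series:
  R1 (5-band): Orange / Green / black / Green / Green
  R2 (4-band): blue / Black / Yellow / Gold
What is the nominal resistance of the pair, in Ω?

35600000 Ω

R1: orange, green, black → 350; green ×10^5 → 35000000 Ω.
R2: blue, black → 60; yellow ×10^4 → 600000 Ω.
Series: 35000000 + 600000 = 35600000 Ω.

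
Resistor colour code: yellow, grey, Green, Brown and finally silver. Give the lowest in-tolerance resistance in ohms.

Yellow → 4 (first significant figure)
Grey → 8 (second significant figure)
Green → 5 (third significant figure)
Brown → ×10 multiplier
Silver → ±10% tolerance
485 × 10 = 4850 Ω
Lowest = 4850 × (1 − 10/100) = 4365 Ω.

4365 Ω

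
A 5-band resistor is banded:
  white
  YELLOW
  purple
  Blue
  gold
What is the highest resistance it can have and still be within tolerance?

994350000 Ω

White → 9 (first significant figure)
Yellow → 4 (second significant figure)
Violet → 7 (third significant figure)
Blue → ×10^6 multiplier
Gold → ±5% tolerance
947 × 1000000 = 947000000 Ω
Highest = 947000000 × (1 + 5/100) = 994350000 Ω.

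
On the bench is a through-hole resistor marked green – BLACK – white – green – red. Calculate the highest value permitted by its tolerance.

Green → 5 (first significant figure)
Black → 0 (second significant figure)
White → 9 (third significant figure)
Green → ×10^5 multiplier
Red → ±2% tolerance
509 × 100000 = 50900000 Ω
Highest = 50900000 × (1 + 2/100) = 51918000 Ω.

51918000 Ω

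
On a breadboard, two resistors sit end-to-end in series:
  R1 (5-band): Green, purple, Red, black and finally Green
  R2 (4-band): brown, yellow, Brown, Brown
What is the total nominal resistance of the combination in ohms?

R1: green, violet, red → 572; black ×1 → 572 Ω.
R2: brown, yellow → 14; brown ×10 → 140 Ω.
Series: 572 + 140 = 712 Ω.

712 Ω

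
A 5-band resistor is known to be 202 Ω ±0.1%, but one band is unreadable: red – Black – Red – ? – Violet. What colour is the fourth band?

202 Ω = 202 × 10^0.
The fourth band is the multiplier, 10^0, which is black.

black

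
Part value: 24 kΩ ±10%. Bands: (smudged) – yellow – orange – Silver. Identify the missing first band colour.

red

24000 Ω = 24 × 10^3.
The first band gives digit 2 of the significand, and 2 is red.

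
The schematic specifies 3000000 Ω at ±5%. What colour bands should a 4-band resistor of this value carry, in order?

orange, black, green, gold

3000000 Ω = 30 × 10^5.
3 → orange
0 → black
Multiplier 10^5 → green.
±5% tolerance → gold.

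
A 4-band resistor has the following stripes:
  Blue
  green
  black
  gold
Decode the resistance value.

65 Ω

Blue → 6 (first significant figure)
Green → 5 (second significant figure)
Black → ×1 multiplier
65 × 1 = 65 Ω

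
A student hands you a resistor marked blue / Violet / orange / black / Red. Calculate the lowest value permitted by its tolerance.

659.54 Ω

Blue → 6 (first significant figure)
Violet → 7 (second significant figure)
Orange → 3 (third significant figure)
Black → ×1 multiplier
Red → ±2% tolerance
673 × 1 = 673 Ω
Lowest = 673 × (1 − 2/100) = 659.54 Ω.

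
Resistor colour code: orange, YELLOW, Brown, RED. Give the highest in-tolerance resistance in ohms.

346.8 Ω

Orange → 3 (first significant figure)
Yellow → 4 (second significant figure)
Brown → ×10 multiplier
Red → ±2% tolerance
34 × 10 = 340 Ω
Highest = 340 × (1 + 2/100) = 346.8 Ω.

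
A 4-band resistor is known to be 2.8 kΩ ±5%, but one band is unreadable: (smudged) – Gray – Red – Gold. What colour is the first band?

2800 Ω = 28 × 10^2.
The first band gives digit 2 of the significand, and 2 is red.

red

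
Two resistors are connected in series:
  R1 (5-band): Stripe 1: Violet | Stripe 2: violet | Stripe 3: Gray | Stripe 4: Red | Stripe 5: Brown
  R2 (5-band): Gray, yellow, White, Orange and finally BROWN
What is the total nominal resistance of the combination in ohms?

926800 Ω

R1: violet, violet, grey → 778; red ×10^2 → 77800 Ω.
R2: grey, yellow, white → 849; orange ×10^3 → 849000 Ω.
Series: 77800 + 849000 = 926800 Ω.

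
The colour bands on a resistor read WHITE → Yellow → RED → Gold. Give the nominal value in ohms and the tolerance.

9400 Ω ±5%

White → 9 (first significant figure)
Yellow → 4 (second significant figure)
Red → ×10^2 multiplier
Gold → ±5% tolerance
94 × 100 = 9400 Ω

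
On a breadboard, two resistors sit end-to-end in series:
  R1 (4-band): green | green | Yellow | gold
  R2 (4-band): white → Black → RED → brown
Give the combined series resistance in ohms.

R1: green, green → 55; yellow ×10^4 → 550000 Ω.
R2: white, black → 90; red ×10^2 → 9000 Ω.
Series: 550000 + 9000 = 559000 Ω.

559000 Ω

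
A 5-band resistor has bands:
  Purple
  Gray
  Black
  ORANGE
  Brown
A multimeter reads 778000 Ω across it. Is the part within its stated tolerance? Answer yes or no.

Violet → 7 (first significant figure)
Grey → 8 (second significant figure)
Black → 0 (third significant figure)
Orange → ×10^3 multiplier
Brown → ±1% tolerance
780 × 1000 = 780000 Ω
Allowed range: 772200 Ω to 787800 Ω.
778000 Ω lies inside that range.

yes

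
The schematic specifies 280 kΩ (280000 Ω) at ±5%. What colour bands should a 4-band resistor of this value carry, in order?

red, grey, yellow, gold

280000 Ω = 28 × 10^4.
2 → red
8 → grey
Multiplier 10^4 → yellow.
±5% tolerance → gold.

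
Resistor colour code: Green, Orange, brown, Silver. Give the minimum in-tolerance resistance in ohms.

477 Ω

Green → 5 (first significant figure)
Orange → 3 (second significant figure)
Brown → ×10 multiplier
Silver → ±10% tolerance
53 × 10 = 530 Ω
Minimum = 530 × (1 − 10/100) = 477 Ω.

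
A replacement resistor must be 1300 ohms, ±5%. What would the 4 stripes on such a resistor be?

1300 Ω = 13 × 10^2.
1 → brown
3 → orange
Multiplier 10^2 → red.
±5% tolerance → gold.

brown, orange, red, gold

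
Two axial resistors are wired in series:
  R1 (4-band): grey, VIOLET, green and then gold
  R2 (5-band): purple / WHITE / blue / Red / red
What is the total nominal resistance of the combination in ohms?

8779600 Ω

R1: grey, violet → 87; green ×10^5 → 8700000 Ω.
R2: violet, white, blue → 796; red ×10^2 → 79600 Ω.
Series: 8700000 + 79600 = 8779600 Ω.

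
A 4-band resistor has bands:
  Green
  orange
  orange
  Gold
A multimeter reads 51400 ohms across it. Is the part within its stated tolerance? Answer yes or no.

Green → 5 (first significant figure)
Orange → 3 (second significant figure)
Orange → ×10^3 multiplier
Gold → ±5% tolerance
53 × 1000 = 53000 Ω
Allowed range: 50350 Ω to 55650 Ω.
51400 ohms lies inside that range.

yes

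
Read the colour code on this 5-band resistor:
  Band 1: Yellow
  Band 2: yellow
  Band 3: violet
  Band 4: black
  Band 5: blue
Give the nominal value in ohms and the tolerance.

447 Ω ±0.25%

Yellow → 4 (first significant figure)
Yellow → 4 (second significant figure)
Violet → 7 (third significant figure)
Black → ×1 multiplier
Blue → ±0.25% tolerance
447 × 1 = 447 Ω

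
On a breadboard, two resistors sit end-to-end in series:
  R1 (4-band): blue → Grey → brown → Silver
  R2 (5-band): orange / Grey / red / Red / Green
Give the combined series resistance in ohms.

R1: blue, grey → 68; brown ×10 → 680 Ω.
R2: orange, grey, red → 382; red ×10^2 → 38200 Ω.
Series: 680 + 38200 = 38880 Ω.

38880 Ω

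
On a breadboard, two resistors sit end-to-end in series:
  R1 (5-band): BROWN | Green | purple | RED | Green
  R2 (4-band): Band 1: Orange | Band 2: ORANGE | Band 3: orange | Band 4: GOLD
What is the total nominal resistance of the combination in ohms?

48700 Ω

R1: brown, green, violet → 157; red ×10^2 → 15700 Ω.
R2: orange, orange → 33; orange ×10^3 → 33000 Ω.
Series: 15700 + 33000 = 48700 Ω.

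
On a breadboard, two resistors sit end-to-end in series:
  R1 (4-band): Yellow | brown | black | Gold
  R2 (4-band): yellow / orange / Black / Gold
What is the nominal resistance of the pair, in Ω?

R1: yellow, brown → 41; black ×1 → 41 Ω.
R2: yellow, orange → 43; black ×1 → 43 Ω.
Series: 41 + 43 = 84 Ω.

84 Ω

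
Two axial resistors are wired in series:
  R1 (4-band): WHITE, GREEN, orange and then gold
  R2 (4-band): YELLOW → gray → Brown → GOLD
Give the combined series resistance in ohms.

95480 Ω

R1: white, green → 95; orange ×10^3 → 95000 Ω.
R2: yellow, grey → 48; brown ×10 → 480 Ω.
Series: 95000 + 480 = 95480 Ω.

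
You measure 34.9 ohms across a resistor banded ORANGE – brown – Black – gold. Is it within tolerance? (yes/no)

no

Orange → 3 (first significant figure)
Brown → 1 (second significant figure)
Black → ×1 multiplier
Gold → ±5% tolerance
31 × 1 = 31 Ω
Allowed range: 29.45 Ω to 32.55 Ω.
34.9 ohms lies outside that range.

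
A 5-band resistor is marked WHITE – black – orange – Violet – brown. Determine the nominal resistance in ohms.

9030000000 Ω

White → 9 (first significant figure)
Black → 0 (second significant figure)
Orange → 3 (third significant figure)
Violet → ×10^7 multiplier
903 × 10000000 = 9030000000 Ω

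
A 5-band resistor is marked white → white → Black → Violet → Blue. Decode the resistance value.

9900000000 Ω

White → 9 (first significant figure)
White → 9 (second significant figure)
Black → 0 (third significant figure)
Violet → ×10^7 multiplier
990 × 10000000 = 9900000000 Ω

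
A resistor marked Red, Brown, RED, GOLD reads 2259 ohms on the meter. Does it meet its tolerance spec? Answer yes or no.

Red → 2 (first significant figure)
Brown → 1 (second significant figure)
Red → ×10^2 multiplier
Gold → ±5% tolerance
21 × 100 = 2100 Ω
Allowed range: 1995 Ω to 2205 Ω.
2259 ohms lies outside that range.

no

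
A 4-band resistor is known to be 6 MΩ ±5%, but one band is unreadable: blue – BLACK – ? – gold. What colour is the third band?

6000000 Ω = 60 × 10^5.
The third band is the multiplier, 10^5, which is green.

green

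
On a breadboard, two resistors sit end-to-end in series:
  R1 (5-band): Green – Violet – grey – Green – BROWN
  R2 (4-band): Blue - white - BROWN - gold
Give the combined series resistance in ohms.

57800690 Ω

R1: green, violet, grey → 578; green ×10^5 → 57800000 Ω.
R2: blue, white → 69; brown ×10 → 690 Ω.
Series: 57800000 + 690 = 57800690 Ω.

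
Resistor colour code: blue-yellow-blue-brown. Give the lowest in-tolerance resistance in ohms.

Blue → 6 (first significant figure)
Yellow → 4 (second significant figure)
Blue → ×10^6 multiplier
Brown → ±1% tolerance
64 × 1000000 = 64000000 Ω
Lowest = 64000000 × (1 − 1/100) = 63360000 Ω.

63360000 Ω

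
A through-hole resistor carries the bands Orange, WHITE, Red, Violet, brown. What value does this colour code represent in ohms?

Orange → 3 (first significant figure)
White → 9 (second significant figure)
Red → 2 (third significant figure)
Violet → ×10^7 multiplier
392 × 10000000 = 3920000000 Ω

3920000000 Ω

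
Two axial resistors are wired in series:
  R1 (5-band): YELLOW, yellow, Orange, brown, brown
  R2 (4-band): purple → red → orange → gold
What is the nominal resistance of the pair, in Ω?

R1: yellow, yellow, orange → 443; brown ×10 → 4430 Ω.
R2: violet, red → 72; orange ×10^3 → 72000 Ω.
Series: 4430 + 72000 = 76430 Ω.

76430 Ω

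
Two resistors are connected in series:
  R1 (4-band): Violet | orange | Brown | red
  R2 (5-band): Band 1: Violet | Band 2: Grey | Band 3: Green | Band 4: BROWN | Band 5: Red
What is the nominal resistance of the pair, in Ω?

8580 Ω

R1: violet, orange → 73; brown ×10 → 730 Ω.
R2: violet, grey, green → 785; brown ×10 → 7850 Ω.
Series: 730 + 7850 = 8580 Ω.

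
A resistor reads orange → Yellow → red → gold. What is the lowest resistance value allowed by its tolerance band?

Orange → 3 (first significant figure)
Yellow → 4 (second significant figure)
Red → ×10^2 multiplier
Gold → ±5% tolerance
34 × 100 = 3400 Ω
Lowest = 3400 × (1 − 5/100) = 3230 Ω.

3230 Ω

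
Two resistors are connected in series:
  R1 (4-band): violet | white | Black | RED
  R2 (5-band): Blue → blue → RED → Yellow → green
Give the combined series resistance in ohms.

R1: violet, white → 79; black ×1 → 79 Ω.
R2: blue, blue, red → 662; yellow ×10^4 → 6620000 Ω.
Series: 79 + 6620000 = 6620079 Ω.

6620079 Ω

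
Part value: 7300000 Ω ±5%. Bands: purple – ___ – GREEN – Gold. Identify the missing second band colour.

7300000 Ω = 73 × 10^5.
The second band gives digit 3 of the significand, and 3 is orange.

orange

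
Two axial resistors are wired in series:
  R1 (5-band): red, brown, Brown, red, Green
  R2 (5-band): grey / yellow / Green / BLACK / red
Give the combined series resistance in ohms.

21945 Ω

R1: red, brown, brown → 211; red ×10^2 → 21100 Ω.
R2: grey, yellow, green → 845; black ×1 → 845 Ω.
Series: 21100 + 845 = 21945 Ω.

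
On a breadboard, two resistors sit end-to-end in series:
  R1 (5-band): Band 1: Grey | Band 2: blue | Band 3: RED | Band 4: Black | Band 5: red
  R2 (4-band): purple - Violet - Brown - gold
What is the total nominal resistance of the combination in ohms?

1632 Ω

R1: grey, blue, red → 862; black ×1 → 862 Ω.
R2: violet, violet → 77; brown ×10 → 770 Ω.
Series: 862 + 770 = 1632 Ω.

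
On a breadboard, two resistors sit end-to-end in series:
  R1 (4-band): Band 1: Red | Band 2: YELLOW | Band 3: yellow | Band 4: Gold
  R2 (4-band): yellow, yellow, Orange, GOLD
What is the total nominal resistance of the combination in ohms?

284000 Ω

R1: red, yellow → 24; yellow ×10^4 → 240000 Ω.
R2: yellow, yellow → 44; orange ×10^3 → 44000 Ω.
Series: 240000 + 44000 = 284000 Ω.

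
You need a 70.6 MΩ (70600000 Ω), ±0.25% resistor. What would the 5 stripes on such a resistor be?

70600000 Ω = 706 × 10^5.
7 → violet
0 → black
6 → blue
Multiplier 10^5 → green.
±0.25% tolerance → blue.

violet, black, blue, green, blue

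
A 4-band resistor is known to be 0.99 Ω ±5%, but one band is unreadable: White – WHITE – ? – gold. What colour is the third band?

0.99 Ω = 99 × 10^-2.
The third band is the multiplier, 10^-2, which is silver.

silver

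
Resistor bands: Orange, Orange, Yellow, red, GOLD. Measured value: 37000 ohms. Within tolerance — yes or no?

no

Orange → 3 (first significant figure)
Orange → 3 (second significant figure)
Yellow → 4 (third significant figure)
Red → ×10^2 multiplier
Gold → ±5% tolerance
334 × 100 = 33400 Ω
Allowed range: 31730 Ω to 35070 Ω.
37000 ohms lies outside that range.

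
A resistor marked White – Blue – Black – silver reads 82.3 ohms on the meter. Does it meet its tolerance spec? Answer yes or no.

no

White → 9 (first significant figure)
Blue → 6 (second significant figure)
Black → ×1 multiplier
Silver → ±10% tolerance
96 × 1 = 96 Ω
Allowed range: 86.4 Ω to 105.6 Ω.
82.3 ohms lies outside that range.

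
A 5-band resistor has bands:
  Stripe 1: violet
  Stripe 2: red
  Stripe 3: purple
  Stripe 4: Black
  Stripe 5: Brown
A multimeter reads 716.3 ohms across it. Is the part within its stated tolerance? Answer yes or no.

no

Violet → 7 (first significant figure)
Red → 2 (second significant figure)
Violet → 7 (third significant figure)
Black → ×1 multiplier
Brown → ±1% tolerance
727 × 1 = 727 Ω
Allowed range: 719.73 Ω to 734.27 Ω.
716.3 ohms lies outside that range.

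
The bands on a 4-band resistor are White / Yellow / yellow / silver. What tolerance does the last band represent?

±10%

The last band, silver, is the tolerance band.
Silver corresponds to ±10%.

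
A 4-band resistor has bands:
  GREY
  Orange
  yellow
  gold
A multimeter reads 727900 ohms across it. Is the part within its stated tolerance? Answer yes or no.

no

Grey → 8 (first significant figure)
Orange → 3 (second significant figure)
Yellow → ×10^4 multiplier
Gold → ±5% tolerance
83 × 10000 = 830000 Ω
Allowed range: 788500 Ω to 871500 Ω.
727900 ohms lies outside that range.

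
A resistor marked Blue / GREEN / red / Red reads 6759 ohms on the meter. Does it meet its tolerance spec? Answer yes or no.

no

Blue → 6 (first significant figure)
Green → 5 (second significant figure)
Red → ×10^2 multiplier
Red → ±2% tolerance
65 × 100 = 6500 Ω
Allowed range: 6370 Ω to 6630 Ω.
6759 ohms lies outside that range.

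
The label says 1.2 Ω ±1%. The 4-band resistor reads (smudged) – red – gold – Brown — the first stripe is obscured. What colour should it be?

1.2 Ω = 12 × 10^-1.
The first band gives digit 1 of the significand, and 1 is brown.

brown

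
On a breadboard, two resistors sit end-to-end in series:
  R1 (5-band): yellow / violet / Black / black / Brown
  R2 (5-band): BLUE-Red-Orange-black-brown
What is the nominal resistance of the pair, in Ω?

1093 Ω

R1: yellow, violet, black → 470; black ×1 → 470 Ω.
R2: blue, red, orange → 623; black ×1 → 623 Ω.
Series: 470 + 623 = 1093 Ω.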